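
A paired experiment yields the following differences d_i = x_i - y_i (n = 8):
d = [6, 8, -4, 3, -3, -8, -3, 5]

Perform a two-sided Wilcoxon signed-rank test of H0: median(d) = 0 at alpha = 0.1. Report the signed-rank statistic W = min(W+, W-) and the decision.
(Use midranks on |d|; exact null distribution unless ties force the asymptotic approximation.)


Step 1: Drop any zero differences (none here) and take |d_i|.
|d| = [6, 8, 4, 3, 3, 8, 3, 5]
Step 2: Midrank |d_i| (ties get averaged ranks).
ranks: |6|->6, |8|->7.5, |4|->4, |3|->2, |3|->2, |8|->7.5, |3|->2, |5|->5
Step 3: Attach original signs; sum ranks with positive sign and with negative sign.
W+ = 6 + 7.5 + 2 + 5 = 20.5
W- = 4 + 2 + 7.5 + 2 = 15.5
(Check: W+ + W- = 36 should equal n(n+1)/2 = 36.)
Step 4: Test statistic W = min(W+, W-) = 15.5.
Step 5: Ties in |d|, so use the tie-corrected normal approximation.
        E[W] = n(n+1)/4 = 8*9/4 = 18.
        Tie groups: |d|=3 (t=3), |d|=8 (t=2); sum(t^3 - t) = 30.
        Var[W] = n(n+1)(2n+1)/24 - sum(t^3-t)/48 = 1224/24 - 30/48 = 50.375.
        z = (W - E[W]) / sqrt(Var[W]) = (15.5 - 18) / 7.0975 = -0.3522.
        Two-sided p = 2*Phi(z) = 0.724662.
Step 6: alpha = 0.1. fail to reject H0.

W+ = 20.5, W- = 15.5, W = min = 15.5, p = 0.724662, fail to reject H0.


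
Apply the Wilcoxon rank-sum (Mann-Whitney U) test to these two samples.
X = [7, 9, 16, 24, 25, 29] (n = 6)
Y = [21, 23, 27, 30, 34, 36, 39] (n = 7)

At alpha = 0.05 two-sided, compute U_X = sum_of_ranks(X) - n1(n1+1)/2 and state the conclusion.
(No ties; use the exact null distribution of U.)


Step 1: Combine and sort all 13 observations; assign midranks.
sorted (value, group): (7,X), (9,X), (16,X), (21,Y), (23,Y), (24,X), (25,X), (27,Y), (29,X), (30,Y), (34,Y), (36,Y), (39,Y)
ranks: 7->1, 9->2, 16->3, 21->4, 23->5, 24->6, 25->7, 27->8, 29->9, 30->10, 34->11, 36->12, 39->13
Step 2: Rank sum for X: R1 = 1 + 2 + 3 + 6 + 7 + 9 = 28.
Step 3: U_X = R1 - n1(n1+1)/2 = 28 - 6*7/2 = 28 - 21 = 7.
       U_Y = n1*n2 - U_X = 42 - 7 = 35.
Step 4: No ties, so the exact null distribution of U (based on enumerating the C(13,6) = 1716 equally likely rank assignments) gives the two-sided p-value.
Step 5: p-value = 0.051282; compare to alpha = 0.05. fail to reject H0.

U_X = 7, p = 0.051282, fail to reject H0 at alpha = 0.05.


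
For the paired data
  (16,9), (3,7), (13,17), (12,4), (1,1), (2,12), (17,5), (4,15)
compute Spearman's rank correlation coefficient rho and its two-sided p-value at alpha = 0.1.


Step 1: Rank x and y separately (midranks; no ties here).
rank(x): 16->7, 3->3, 13->6, 12->5, 1->1, 2->2, 17->8, 4->4
rank(y): 9->5, 7->4, 17->8, 4->2, 1->1, 12->6, 5->3, 15->7
Step 2: d_i = R_x(i) - R_y(i); compute d_i^2.
  (7-5)^2=4, (3-4)^2=1, (6-8)^2=4, (5-2)^2=9, (1-1)^2=0, (2-6)^2=16, (8-3)^2=25, (4-7)^2=9
sum(d^2) = 68.
Step 3: rho = 1 - 6*68 / (8*(8^2 - 1)) = 1 - 408/504 = 0.190476.
Step 4: Under H0, t = rho * sqrt((n-2)/(1-rho^2)) = 0.4753 ~ t(6).
Step 5: Two-sided p-value from the t-distribution with 6 df = 0.651401.
Step 6: alpha = 0.1. fail to reject H0.

rho = 0.1905, p = 0.651401, fail to reject H0 at alpha = 0.1.


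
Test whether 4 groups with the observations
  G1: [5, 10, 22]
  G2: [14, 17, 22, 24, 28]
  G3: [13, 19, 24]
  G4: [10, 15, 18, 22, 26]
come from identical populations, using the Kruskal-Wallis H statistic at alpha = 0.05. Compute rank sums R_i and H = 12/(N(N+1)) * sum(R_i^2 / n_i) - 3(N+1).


Step 1: Combine all N = 16 observations and assign midranks.
sorted (value, group, rank): (5,G1,1), (10,G1,2.5), (10,G4,2.5), (13,G3,4), (14,G2,5), (15,G4,6), (17,G2,7), (18,G4,8), (19,G3,9), (22,G1,11), (22,G2,11), (22,G4,11), (24,G2,13.5), (24,G3,13.5), (26,G4,15), (28,G2,16)
Step 2: Sum ranks within each group.
R_1 = 14.5 (n_1 = 3)
R_2 = 52.5 (n_2 = 5)
R_3 = 26.5 (n_3 = 3)
R_4 = 42.5 (n_4 = 5)
Step 3: H = 12/(N(N+1)) * sum(R_i^2/n_i) - 3(N+1)
     = 12/(16*17) * (14.5^2/3 + 52.5^2/5 + 26.5^2/3 + 42.5^2/5) - 3*17
     = 0.044118 * 1216.67 - 51
     = 2.676471.
Step 4: Ties present; correction factor C = 1 - 36/(16^3 - 16) = 0.991176. Corrected H = 2.676471 / 0.991176 = 2.700297.
Step 5: Under H0, H ~ chi^2(3); p-value = 0.440177.
Step 6: alpha = 0.05. fail to reject H0.

H = 2.7003, df = 3, p = 0.440177, fail to reject H0.


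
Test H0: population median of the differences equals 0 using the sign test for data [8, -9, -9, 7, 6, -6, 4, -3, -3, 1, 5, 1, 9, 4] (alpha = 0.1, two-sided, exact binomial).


Step 1: Discard zero differences. Original n = 14; n_eff = number of nonzero differences = 14.
Nonzero differences (with sign): +8, -9, -9, +7, +6, -6, +4, -3, -3, +1, +5, +1, +9, +4
Step 2: Count signs: positive = 9, negative = 5.
Step 3: Under H0: P(positive) = 0.5, so the number of positives S ~ Bin(14, 0.5).
Step 4: Two-sided exact p-value = sum of Bin(14,0.5) probabilities at or below the observed probability = 0.423950.
Step 5: alpha = 0.1. fail to reject H0.

n_eff = 14, pos = 9, neg = 5, p = 0.423950, fail to reject H0.


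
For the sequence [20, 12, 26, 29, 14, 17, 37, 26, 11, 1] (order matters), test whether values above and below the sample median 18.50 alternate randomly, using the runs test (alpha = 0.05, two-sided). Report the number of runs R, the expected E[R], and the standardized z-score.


Step 1: Compute median = 18.50; label A = above, B = below.
Labels in order: ABAABBAABB  (n_A = 5, n_B = 5)
Step 2: Count runs R = 6.
Step 3: Under H0 (random ordering), E[R] = 2*n_A*n_B/(n_A+n_B) + 1 = 2*5*5/10 + 1 = 6.0000.
        Var[R] = 2*n_A*n_B*(2*n_A*n_B - n_A - n_B) / ((n_A+n_B)^2 * (n_A+n_B-1)) = 2000/900 = 2.2222.
        SD[R] = 1.4907.
Step 4: R = E[R], so z = 0 with no continuity correction.
Step 5: Two-sided p-value via normal approximation = 2*(1 - Phi(|z|)) = 1.000000.
Step 6: alpha = 0.05. fail to reject H0.

R = 6, z = 0.0000, p = 1.000000, fail to reject H0.


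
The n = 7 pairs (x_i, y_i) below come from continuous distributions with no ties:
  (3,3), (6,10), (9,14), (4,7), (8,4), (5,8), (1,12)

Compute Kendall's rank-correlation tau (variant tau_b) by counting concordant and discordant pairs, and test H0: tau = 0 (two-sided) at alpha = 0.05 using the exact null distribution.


Step 1: Enumerate the 21 unordered pairs (i,j) with i<j and classify each by sign(x_j-x_i) * sign(y_j-y_i).
  (1,2):dx=+3,dy=+7->C; (1,3):dx=+6,dy=+11->C; (1,4):dx=+1,dy=+4->C; (1,5):dx=+5,dy=+1->C
  (1,6):dx=+2,dy=+5->C; (1,7):dx=-2,dy=+9->D; (2,3):dx=+3,dy=+4->C; (2,4):dx=-2,dy=-3->C
  (2,5):dx=+2,dy=-6->D; (2,6):dx=-1,dy=-2->C; (2,7):dx=-5,dy=+2->D; (3,4):dx=-5,dy=-7->C
  (3,5):dx=-1,dy=-10->C; (3,6):dx=-4,dy=-6->C; (3,7):dx=-8,dy=-2->C; (4,5):dx=+4,dy=-3->D
  (4,6):dx=+1,dy=+1->C; (4,7):dx=-3,dy=+5->D; (5,6):dx=-3,dy=+4->D; (5,7):dx=-7,dy=+8->D
  (6,7):dx=-4,dy=+4->D
Step 2: C = 13, D = 8, total pairs = 21.
Step 3: tau = (C - D)/(n(n-1)/2) = (13 - 8)/21 = 0.238095.
Step 4: Exact two-sided p-value (enumerate n! = 5040 permutations of y under H0): p = 0.561905.
Step 5: alpha = 0.05. fail to reject H0.

tau_b = 0.2381 (C=13, D=8), p = 0.561905, fail to reject H0.


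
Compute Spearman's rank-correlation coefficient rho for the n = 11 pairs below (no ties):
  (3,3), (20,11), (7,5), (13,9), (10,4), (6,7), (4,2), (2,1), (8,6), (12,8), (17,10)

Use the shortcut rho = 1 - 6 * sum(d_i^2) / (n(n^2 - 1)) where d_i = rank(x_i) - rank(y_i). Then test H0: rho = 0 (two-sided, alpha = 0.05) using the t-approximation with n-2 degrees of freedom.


Step 1: Rank x and y separately (midranks; no ties here).
rank(x): 3->2, 20->11, 7->5, 13->9, 10->7, 6->4, 4->3, 2->1, 8->6, 12->8, 17->10
rank(y): 3->3, 11->11, 5->5, 9->9, 4->4, 7->7, 2->2, 1->1, 6->6, 8->8, 10->10
Step 2: d_i = R_x(i) - R_y(i); compute d_i^2.
  (2-3)^2=1, (11-11)^2=0, (5-5)^2=0, (9-9)^2=0, (7-4)^2=9, (4-7)^2=9, (3-2)^2=1, (1-1)^2=0, (6-6)^2=0, (8-8)^2=0, (10-10)^2=0
sum(d^2) = 20.
Step 3: rho = 1 - 6*20 / (11*(11^2 - 1)) = 1 - 120/1320 = 0.909091.
Step 4: Under H0, t = rho * sqrt((n-2)/(1-rho^2)) = 6.5465 ~ t(9).
Step 5: Two-sided p-value from the t-distribution with 9 df = 0.000106.
Step 6: alpha = 0.05. reject H0.

rho = 0.9091, p = 0.000106, reject H0 at alpha = 0.05.


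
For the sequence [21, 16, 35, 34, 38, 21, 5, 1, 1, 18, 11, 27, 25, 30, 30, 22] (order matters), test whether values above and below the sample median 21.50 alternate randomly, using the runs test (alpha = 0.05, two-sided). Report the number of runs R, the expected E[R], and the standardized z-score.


Step 1: Compute median = 21.50; label A = above, B = below.
Labels in order: BBAAABBBBBBAAAAA  (n_A = 8, n_B = 8)
Step 2: Count runs R = 4.
Step 3: Under H0 (random ordering), E[R] = 2*n_A*n_B/(n_A+n_B) + 1 = 2*8*8/16 + 1 = 9.0000.
        Var[R] = 2*n_A*n_B*(2*n_A*n_B - n_A - n_B) / ((n_A+n_B)^2 * (n_A+n_B-1)) = 14336/3840 = 3.7333.
        SD[R] = 1.9322.
Step 4: Continuity-corrected z = (R + 0.5 - E[R]) / SD[R] = (4 + 0.5 - 9.0000) / 1.9322 = -2.3290.
Step 5: Two-sided p-value via normal approximation = 2*(1 - Phi(|z|)) = 0.019861.
Step 6: alpha = 0.05. reject H0.

R = 4, z = -2.3290, p = 0.019861, reject H0.


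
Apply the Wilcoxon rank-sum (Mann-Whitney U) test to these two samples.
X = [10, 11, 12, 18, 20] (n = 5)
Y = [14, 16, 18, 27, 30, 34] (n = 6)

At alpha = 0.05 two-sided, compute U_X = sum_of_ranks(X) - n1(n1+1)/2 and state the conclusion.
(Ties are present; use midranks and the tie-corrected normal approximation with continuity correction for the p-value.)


Step 1: Combine and sort all 11 observations; assign midranks.
sorted (value, group): (10,X), (11,X), (12,X), (14,Y), (16,Y), (18,X), (18,Y), (20,X), (27,Y), (30,Y), (34,Y)
ranks: 10->1, 11->2, 12->3, 14->4, 16->5, 18->6.5, 18->6.5, 20->8, 27->9, 30->10, 34->11
Step 2: Rank sum for X: R1 = 1 + 2 + 3 + 6.5 + 8 = 20.5.
Step 3: U_X = R1 - n1(n1+1)/2 = 20.5 - 5*6/2 = 20.5 - 15 = 5.5.
       U_Y = n1*n2 - U_X = 30 - 5.5 = 24.5.
Step 4: Ties are present, so use the tie-corrected normal approximation (with continuity correction) for the p-value.
Step 5: p-value = 0.099576; compare to alpha = 0.05. fail to reject H0.

U_X = 5.5, p = 0.099576, fail to reject H0 at alpha = 0.05.


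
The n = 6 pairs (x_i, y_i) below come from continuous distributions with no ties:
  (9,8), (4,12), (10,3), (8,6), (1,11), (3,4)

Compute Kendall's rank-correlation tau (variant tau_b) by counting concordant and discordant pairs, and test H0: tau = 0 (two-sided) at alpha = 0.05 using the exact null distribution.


Step 1: Enumerate the 15 unordered pairs (i,j) with i<j and classify each by sign(x_j-x_i) * sign(y_j-y_i).
  (1,2):dx=-5,dy=+4->D; (1,3):dx=+1,dy=-5->D; (1,4):dx=-1,dy=-2->C; (1,5):dx=-8,dy=+3->D
  (1,6):dx=-6,dy=-4->C; (2,3):dx=+6,dy=-9->D; (2,4):dx=+4,dy=-6->D; (2,5):dx=-3,dy=-1->C
  (2,6):dx=-1,dy=-8->C; (3,4):dx=-2,dy=+3->D; (3,5):dx=-9,dy=+8->D; (3,6):dx=-7,dy=+1->D
  (4,5):dx=-7,dy=+5->D; (4,6):dx=-5,dy=-2->C; (5,6):dx=+2,dy=-7->D
Step 2: C = 5, D = 10, total pairs = 15.
Step 3: tau = (C - D)/(n(n-1)/2) = (5 - 10)/15 = -0.333333.
Step 4: Exact two-sided p-value (enumerate n! = 720 permutations of y under H0): p = 0.469444.
Step 5: alpha = 0.05. fail to reject H0.

tau_b = -0.3333 (C=5, D=10), p = 0.469444, fail to reject H0.


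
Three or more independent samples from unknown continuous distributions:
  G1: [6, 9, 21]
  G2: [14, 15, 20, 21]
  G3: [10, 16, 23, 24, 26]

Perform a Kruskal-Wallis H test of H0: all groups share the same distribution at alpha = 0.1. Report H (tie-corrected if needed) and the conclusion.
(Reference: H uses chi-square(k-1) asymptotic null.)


Step 1: Combine all N = 12 observations and assign midranks.
sorted (value, group, rank): (6,G1,1), (9,G1,2), (10,G3,3), (14,G2,4), (15,G2,5), (16,G3,6), (20,G2,7), (21,G1,8.5), (21,G2,8.5), (23,G3,10), (24,G3,11), (26,G3,12)
Step 2: Sum ranks within each group.
R_1 = 11.5 (n_1 = 3)
R_2 = 24.5 (n_2 = 4)
R_3 = 42 (n_3 = 5)
Step 3: H = 12/(N(N+1)) * sum(R_i^2/n_i) - 3(N+1)
     = 12/(12*13) * (11.5^2/3 + 24.5^2/4 + 42^2/5) - 3*13
     = 0.076923 * 546.946 - 39
     = 3.072756.
Step 4: Ties present; correction factor C = 1 - 6/(12^3 - 12) = 0.996503. Corrected H = 3.072756 / 0.996503 = 3.083538.
Step 5: Under H0, H ~ chi^2(2); p-value = 0.214002.
Step 6: alpha = 0.1. fail to reject H0.

H = 3.0835, df = 2, p = 0.214002, fail to reject H0.


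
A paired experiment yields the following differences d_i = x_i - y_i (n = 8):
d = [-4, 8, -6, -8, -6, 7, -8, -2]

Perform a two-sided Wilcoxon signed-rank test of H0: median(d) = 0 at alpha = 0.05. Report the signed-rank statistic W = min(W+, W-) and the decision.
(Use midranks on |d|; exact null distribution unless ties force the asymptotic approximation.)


Step 1: Drop any zero differences (none here) and take |d_i|.
|d| = [4, 8, 6, 8, 6, 7, 8, 2]
Step 2: Midrank |d_i| (ties get averaged ranks).
ranks: |4|->2, |8|->7, |6|->3.5, |8|->7, |6|->3.5, |7|->5, |8|->7, |2|->1
Step 3: Attach original signs; sum ranks with positive sign and with negative sign.
W+ = 7 + 5 = 12
W- = 2 + 3.5 + 7 + 3.5 + 7 + 1 = 24
(Check: W+ + W- = 36 should equal n(n+1)/2 = 36.)
Step 4: Test statistic W = min(W+, W-) = 12.
Step 5: Ties in |d|, so use the tie-corrected normal approximation.
        E[W] = n(n+1)/4 = 8*9/4 = 18.
        Tie groups: |d|=6 (t=2), |d|=8 (t=3); sum(t^3 - t) = 30.
        Var[W] = n(n+1)(2n+1)/24 - sum(t^3-t)/48 = 1224/24 - 30/48 = 50.375.
        z = (W - E[W]) / sqrt(Var[W]) = (12 - 18) / 7.0975 = -0.8454.
        Two-sided p = 2*Phi(z) = 0.397908.
Step 6: alpha = 0.05. fail to reject H0.

W+ = 12, W- = 24, W = min = 12, p = 0.397908, fail to reject H0.


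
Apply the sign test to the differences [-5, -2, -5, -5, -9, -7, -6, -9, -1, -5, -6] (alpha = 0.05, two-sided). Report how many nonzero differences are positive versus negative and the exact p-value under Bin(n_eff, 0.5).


Step 1: Discard zero differences. Original n = 11; n_eff = number of nonzero differences = 11.
Nonzero differences (with sign): -5, -2, -5, -5, -9, -7, -6, -9, -1, -5, -6
Step 2: Count signs: positive = 0, negative = 11.
Step 3: Under H0: P(positive) = 0.5, so the number of positives S ~ Bin(11, 0.5).
Step 4: Two-sided exact p-value = sum of Bin(11,0.5) probabilities at or below the observed probability = 0.000977.
Step 5: alpha = 0.05. reject H0.

n_eff = 11, pos = 0, neg = 11, p = 0.000977, reject H0.


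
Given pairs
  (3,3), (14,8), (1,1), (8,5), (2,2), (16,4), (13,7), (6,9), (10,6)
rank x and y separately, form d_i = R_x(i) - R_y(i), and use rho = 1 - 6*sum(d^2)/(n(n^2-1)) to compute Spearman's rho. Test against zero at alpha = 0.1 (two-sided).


Step 1: Rank x and y separately (midranks; no ties here).
rank(x): 3->3, 14->8, 1->1, 8->5, 2->2, 16->9, 13->7, 6->4, 10->6
rank(y): 3->3, 8->8, 1->1, 5->5, 2->2, 4->4, 7->7, 9->9, 6->6
Step 2: d_i = R_x(i) - R_y(i); compute d_i^2.
  (3-3)^2=0, (8-8)^2=0, (1-1)^2=0, (5-5)^2=0, (2-2)^2=0, (9-4)^2=25, (7-7)^2=0, (4-9)^2=25, (6-6)^2=0
sum(d^2) = 50.
Step 3: rho = 1 - 6*50 / (9*(9^2 - 1)) = 1 - 300/720 = 0.583333.
Step 4: Under H0, t = rho * sqrt((n-2)/(1-rho^2)) = 1.9001 ~ t(7).
Step 5: Two-sided p-value from the t-distribution with 7 df = 0.099186.
Step 6: alpha = 0.1. reject H0.

rho = 0.5833, p = 0.099186, reject H0 at alpha = 0.1.


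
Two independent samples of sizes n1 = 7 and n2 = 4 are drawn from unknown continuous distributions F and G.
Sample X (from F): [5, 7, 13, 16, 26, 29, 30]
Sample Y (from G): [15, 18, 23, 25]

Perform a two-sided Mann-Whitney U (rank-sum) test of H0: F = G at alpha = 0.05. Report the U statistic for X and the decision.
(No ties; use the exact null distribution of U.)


Step 1: Combine and sort all 11 observations; assign midranks.
sorted (value, group): (5,X), (7,X), (13,X), (15,Y), (16,X), (18,Y), (23,Y), (25,Y), (26,X), (29,X), (30,X)
ranks: 5->1, 7->2, 13->3, 15->4, 16->5, 18->6, 23->7, 25->8, 26->9, 29->10, 30->11
Step 2: Rank sum for X: R1 = 1 + 2 + 3 + 5 + 9 + 10 + 11 = 41.
Step 3: U_X = R1 - n1(n1+1)/2 = 41 - 7*8/2 = 41 - 28 = 13.
       U_Y = n1*n2 - U_X = 28 - 13 = 15.
Step 4: No ties, so the exact null distribution of U (based on enumerating the C(11,7) = 330 equally likely rank assignments) gives the two-sided p-value.
Step 5: p-value = 0.927273; compare to alpha = 0.05. fail to reject H0.

U_X = 13, p = 0.927273, fail to reject H0 at alpha = 0.05.


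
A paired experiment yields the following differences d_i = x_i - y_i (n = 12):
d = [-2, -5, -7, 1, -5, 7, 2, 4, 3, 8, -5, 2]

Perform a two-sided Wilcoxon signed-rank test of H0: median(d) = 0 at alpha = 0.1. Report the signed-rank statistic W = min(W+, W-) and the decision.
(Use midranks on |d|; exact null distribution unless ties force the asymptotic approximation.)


Step 1: Drop any zero differences (none here) and take |d_i|.
|d| = [2, 5, 7, 1, 5, 7, 2, 4, 3, 8, 5, 2]
Step 2: Midrank |d_i| (ties get averaged ranks).
ranks: |2|->3, |5|->8, |7|->10.5, |1|->1, |5|->8, |7|->10.5, |2|->3, |4|->6, |3|->5, |8|->12, |5|->8, |2|->3
Step 3: Attach original signs; sum ranks with positive sign and with negative sign.
W+ = 1 + 10.5 + 3 + 6 + 5 + 12 + 3 = 40.5
W- = 3 + 8 + 10.5 + 8 + 8 = 37.5
(Check: W+ + W- = 78 should equal n(n+1)/2 = 78.)
Step 4: Test statistic W = min(W+, W-) = 37.5.
Step 5: Ties in |d|, so use the tie-corrected normal approximation.
        E[W] = n(n+1)/4 = 12*13/4 = 39.
        Tie groups: |d|=2 (t=3), |d|=5 (t=3), |d|=7 (t=2); sum(t^3 - t) = 54.
        Var[W] = n(n+1)(2n+1)/24 - sum(t^3-t)/48 = 3900/24 - 54/48 = 161.375.
        z = (W - E[W]) / sqrt(Var[W]) = (37.5 - 39) / 12.7033 = -0.1181.
        Two-sided p = 2*Phi(z) = 0.906005.
Step 6: alpha = 0.1. fail to reject H0.

W+ = 40.5, W- = 37.5, W = min = 37.5, p = 0.906005, fail to reject H0.


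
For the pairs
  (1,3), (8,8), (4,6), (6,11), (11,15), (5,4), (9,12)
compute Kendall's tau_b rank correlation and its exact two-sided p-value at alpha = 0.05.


Step 1: Enumerate the 21 unordered pairs (i,j) with i<j and classify each by sign(x_j-x_i) * sign(y_j-y_i).
  (1,2):dx=+7,dy=+5->C; (1,3):dx=+3,dy=+3->C; (1,4):dx=+5,dy=+8->C; (1,5):dx=+10,dy=+12->C
  (1,6):dx=+4,dy=+1->C; (1,7):dx=+8,dy=+9->C; (2,3):dx=-4,dy=-2->C; (2,4):dx=-2,dy=+3->D
  (2,5):dx=+3,dy=+7->C; (2,6):dx=-3,dy=-4->C; (2,7):dx=+1,dy=+4->C; (3,4):dx=+2,dy=+5->C
  (3,5):dx=+7,dy=+9->C; (3,6):dx=+1,dy=-2->D; (3,7):dx=+5,dy=+6->C; (4,5):dx=+5,dy=+4->C
  (4,6):dx=-1,dy=-7->C; (4,7):dx=+3,dy=+1->C; (5,6):dx=-6,dy=-11->C; (5,7):dx=-2,dy=-3->C
  (6,7):dx=+4,dy=+8->C
Step 2: C = 19, D = 2, total pairs = 21.
Step 3: tau = (C - D)/(n(n-1)/2) = (19 - 2)/21 = 0.809524.
Step 4: Exact two-sided p-value (enumerate n! = 5040 permutations of y under H0): p = 0.010714.
Step 5: alpha = 0.05. reject H0.

tau_b = 0.8095 (C=19, D=2), p = 0.010714, reject H0.


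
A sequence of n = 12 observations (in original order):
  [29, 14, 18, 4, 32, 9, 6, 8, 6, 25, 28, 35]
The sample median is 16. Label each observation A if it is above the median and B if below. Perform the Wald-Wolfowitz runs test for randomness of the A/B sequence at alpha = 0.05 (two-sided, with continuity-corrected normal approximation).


Step 1: Compute median = 16; label A = above, B = below.
Labels in order: ABABABBBBAAA  (n_A = 6, n_B = 6)
Step 2: Count runs R = 7.
Step 3: Under H0 (random ordering), E[R] = 2*n_A*n_B/(n_A+n_B) + 1 = 2*6*6/12 + 1 = 7.0000.
        Var[R] = 2*n_A*n_B*(2*n_A*n_B - n_A - n_B) / ((n_A+n_B)^2 * (n_A+n_B-1)) = 4320/1584 = 2.7273.
        SD[R] = 1.6514.
Step 4: R = E[R], so z = 0 with no continuity correction.
Step 5: Two-sided p-value via normal approximation = 2*(1 - Phi(|z|)) = 1.000000.
Step 6: alpha = 0.05. fail to reject H0.

R = 7, z = 0.0000, p = 1.000000, fail to reject H0.


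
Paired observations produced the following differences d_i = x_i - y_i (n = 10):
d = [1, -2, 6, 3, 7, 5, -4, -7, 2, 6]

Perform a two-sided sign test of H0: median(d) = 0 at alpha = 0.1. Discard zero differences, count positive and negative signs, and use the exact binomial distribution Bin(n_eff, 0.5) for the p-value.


Step 1: Discard zero differences. Original n = 10; n_eff = number of nonzero differences = 10.
Nonzero differences (with sign): +1, -2, +6, +3, +7, +5, -4, -7, +2, +6
Step 2: Count signs: positive = 7, negative = 3.
Step 3: Under H0: P(positive) = 0.5, so the number of positives S ~ Bin(10, 0.5).
Step 4: Two-sided exact p-value = sum of Bin(10,0.5) probabilities at or below the observed probability = 0.343750.
Step 5: alpha = 0.1. fail to reject H0.

n_eff = 10, pos = 7, neg = 3, p = 0.343750, fail to reject H0.


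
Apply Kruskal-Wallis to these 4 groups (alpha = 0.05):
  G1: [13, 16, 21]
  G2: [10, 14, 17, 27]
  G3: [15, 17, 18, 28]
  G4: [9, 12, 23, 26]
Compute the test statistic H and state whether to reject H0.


Step 1: Combine all N = 15 observations and assign midranks.
sorted (value, group, rank): (9,G4,1), (10,G2,2), (12,G4,3), (13,G1,4), (14,G2,5), (15,G3,6), (16,G1,7), (17,G2,8.5), (17,G3,8.5), (18,G3,10), (21,G1,11), (23,G4,12), (26,G4,13), (27,G2,14), (28,G3,15)
Step 2: Sum ranks within each group.
R_1 = 22 (n_1 = 3)
R_2 = 29.5 (n_2 = 4)
R_3 = 39.5 (n_3 = 4)
R_4 = 29 (n_4 = 4)
Step 3: H = 12/(N(N+1)) * sum(R_i^2/n_i) - 3(N+1)
     = 12/(15*16) * (22^2/3 + 29.5^2/4 + 39.5^2/4 + 29^2/4) - 3*16
     = 0.050000 * 979.208 - 48
     = 0.960417.
Step 4: Ties present; correction factor C = 1 - 6/(15^3 - 15) = 0.998214. Corrected H = 0.960417 / 0.998214 = 0.962135.
Step 5: Under H0, H ~ chi^2(3); p-value = 0.810413.
Step 6: alpha = 0.05. fail to reject H0.

H = 0.9621, df = 3, p = 0.810413, fail to reject H0.


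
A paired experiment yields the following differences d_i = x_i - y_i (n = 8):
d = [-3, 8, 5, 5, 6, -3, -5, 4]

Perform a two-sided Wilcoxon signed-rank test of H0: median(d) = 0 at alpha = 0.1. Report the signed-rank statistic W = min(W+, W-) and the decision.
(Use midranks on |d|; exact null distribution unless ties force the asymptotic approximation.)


Step 1: Drop any zero differences (none here) and take |d_i|.
|d| = [3, 8, 5, 5, 6, 3, 5, 4]
Step 2: Midrank |d_i| (ties get averaged ranks).
ranks: |3|->1.5, |8|->8, |5|->5, |5|->5, |6|->7, |3|->1.5, |5|->5, |4|->3
Step 3: Attach original signs; sum ranks with positive sign and with negative sign.
W+ = 8 + 5 + 5 + 7 + 3 = 28
W- = 1.5 + 1.5 + 5 = 8
(Check: W+ + W- = 36 should equal n(n+1)/2 = 36.)
Step 4: Test statistic W = min(W+, W-) = 8.
Step 5: Ties in |d|, so use the tie-corrected normal approximation.
        E[W] = n(n+1)/4 = 8*9/4 = 18.
        Tie groups: |d|=3 (t=2), |d|=5 (t=3); sum(t^3 - t) = 30.
        Var[W] = n(n+1)(2n+1)/24 - sum(t^3-t)/48 = 1224/24 - 30/48 = 50.375.
        z = (W - E[W]) / sqrt(Var[W]) = (8 - 18) / 7.0975 = -1.4089.
        Two-sided p = 2*Phi(z) = 0.158853.
Step 6: alpha = 0.1. fail to reject H0.

W+ = 28, W- = 8, W = min = 8, p = 0.158853, fail to reject H0.


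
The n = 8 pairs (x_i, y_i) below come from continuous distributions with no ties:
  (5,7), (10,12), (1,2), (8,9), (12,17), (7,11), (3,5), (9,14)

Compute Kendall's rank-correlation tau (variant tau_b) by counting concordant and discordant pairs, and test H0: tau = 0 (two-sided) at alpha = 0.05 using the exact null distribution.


Step 1: Enumerate the 28 unordered pairs (i,j) with i<j and classify each by sign(x_j-x_i) * sign(y_j-y_i).
  (1,2):dx=+5,dy=+5->C; (1,3):dx=-4,dy=-5->C; (1,4):dx=+3,dy=+2->C; (1,5):dx=+7,dy=+10->C
  (1,6):dx=+2,dy=+4->C; (1,7):dx=-2,dy=-2->C; (1,8):dx=+4,dy=+7->C; (2,3):dx=-9,dy=-10->C
  (2,4):dx=-2,dy=-3->C; (2,5):dx=+2,dy=+5->C; (2,6):dx=-3,dy=-1->C; (2,7):dx=-7,dy=-7->C
  (2,8):dx=-1,dy=+2->D; (3,4):dx=+7,dy=+7->C; (3,5):dx=+11,dy=+15->C; (3,6):dx=+6,dy=+9->C
  (3,7):dx=+2,dy=+3->C; (3,8):dx=+8,dy=+12->C; (4,5):dx=+4,dy=+8->C; (4,6):dx=-1,dy=+2->D
  (4,7):dx=-5,dy=-4->C; (4,8):dx=+1,dy=+5->C; (5,6):dx=-5,dy=-6->C; (5,7):dx=-9,dy=-12->C
  (5,8):dx=-3,dy=-3->C; (6,7):dx=-4,dy=-6->C; (6,8):dx=+2,dy=+3->C; (7,8):dx=+6,dy=+9->C
Step 2: C = 26, D = 2, total pairs = 28.
Step 3: tau = (C - D)/(n(n-1)/2) = (26 - 2)/28 = 0.857143.
Step 4: Exact two-sided p-value (enumerate n! = 40320 permutations of y under H0): p = 0.001736.
Step 5: alpha = 0.05. reject H0.

tau_b = 0.8571 (C=26, D=2), p = 0.001736, reject H0.


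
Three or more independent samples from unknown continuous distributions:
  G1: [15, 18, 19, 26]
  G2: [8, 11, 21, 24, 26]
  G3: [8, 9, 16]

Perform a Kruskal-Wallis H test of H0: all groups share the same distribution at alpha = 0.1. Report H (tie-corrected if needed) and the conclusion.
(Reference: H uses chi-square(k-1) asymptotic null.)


Step 1: Combine all N = 12 observations and assign midranks.
sorted (value, group, rank): (8,G2,1.5), (8,G3,1.5), (9,G3,3), (11,G2,4), (15,G1,5), (16,G3,6), (18,G1,7), (19,G1,8), (21,G2,9), (24,G2,10), (26,G1,11.5), (26,G2,11.5)
Step 2: Sum ranks within each group.
R_1 = 31.5 (n_1 = 4)
R_2 = 36 (n_2 = 5)
R_3 = 10.5 (n_3 = 3)
Step 3: H = 12/(N(N+1)) * sum(R_i^2/n_i) - 3(N+1)
     = 12/(12*13) * (31.5^2/4 + 36^2/5 + 10.5^2/3) - 3*13
     = 0.076923 * 544.013 - 39
     = 2.847115.
Step 4: Ties present; correction factor C = 1 - 12/(12^3 - 12) = 0.993007. Corrected H = 2.847115 / 0.993007 = 2.867165.
Step 5: Under H0, H ~ chi^2(2); p-value = 0.238453.
Step 6: alpha = 0.1. fail to reject H0.

H = 2.8672, df = 2, p = 0.238453, fail to reject H0.


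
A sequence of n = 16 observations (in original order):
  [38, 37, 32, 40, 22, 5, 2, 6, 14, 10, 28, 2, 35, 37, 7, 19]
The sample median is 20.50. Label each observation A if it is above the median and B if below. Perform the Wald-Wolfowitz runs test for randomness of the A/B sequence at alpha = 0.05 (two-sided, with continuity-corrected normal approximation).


Step 1: Compute median = 20.50; label A = above, B = below.
Labels in order: AAAAABBBBBABAABB  (n_A = 8, n_B = 8)
Step 2: Count runs R = 6.
Step 3: Under H0 (random ordering), E[R] = 2*n_A*n_B/(n_A+n_B) + 1 = 2*8*8/16 + 1 = 9.0000.
        Var[R] = 2*n_A*n_B*(2*n_A*n_B - n_A - n_B) / ((n_A+n_B)^2 * (n_A+n_B-1)) = 14336/3840 = 3.7333.
        SD[R] = 1.9322.
Step 4: Continuity-corrected z = (R + 0.5 - E[R]) / SD[R] = (6 + 0.5 - 9.0000) / 1.9322 = -1.2939.
Step 5: Two-sided p-value via normal approximation = 2*(1 - Phi(|z|)) = 0.195709.
Step 6: alpha = 0.05. fail to reject H0.

R = 6, z = -1.2939, p = 0.195709, fail to reject H0.


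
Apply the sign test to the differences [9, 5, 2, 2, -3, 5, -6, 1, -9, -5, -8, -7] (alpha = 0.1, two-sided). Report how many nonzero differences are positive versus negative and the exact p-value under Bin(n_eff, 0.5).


Step 1: Discard zero differences. Original n = 12; n_eff = number of nonzero differences = 12.
Nonzero differences (with sign): +9, +5, +2, +2, -3, +5, -6, +1, -9, -5, -8, -7
Step 2: Count signs: positive = 6, negative = 6.
Step 3: Under H0: P(positive) = 0.5, so the number of positives S ~ Bin(12, 0.5).
Step 4: Two-sided exact p-value = sum of Bin(12,0.5) probabilities at or below the observed probability = 1.000000.
Step 5: alpha = 0.1. fail to reject H0.

n_eff = 12, pos = 6, neg = 6, p = 1.000000, fail to reject H0.


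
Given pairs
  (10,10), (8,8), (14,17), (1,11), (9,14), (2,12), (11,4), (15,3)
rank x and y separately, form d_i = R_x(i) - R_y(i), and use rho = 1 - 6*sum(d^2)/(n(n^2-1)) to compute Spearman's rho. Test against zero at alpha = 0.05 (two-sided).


Step 1: Rank x and y separately (midranks; no ties here).
rank(x): 10->5, 8->3, 14->7, 1->1, 9->4, 2->2, 11->6, 15->8
rank(y): 10->4, 8->3, 17->8, 11->5, 14->7, 12->6, 4->2, 3->1
Step 2: d_i = R_x(i) - R_y(i); compute d_i^2.
  (5-4)^2=1, (3-3)^2=0, (7-8)^2=1, (1-5)^2=16, (4-7)^2=9, (2-6)^2=16, (6-2)^2=16, (8-1)^2=49
sum(d^2) = 108.
Step 3: rho = 1 - 6*108 / (8*(8^2 - 1)) = 1 - 648/504 = -0.285714.
Step 4: Under H0, t = rho * sqrt((n-2)/(1-rho^2)) = -0.7303 ~ t(6).
Step 5: Two-sided p-value from the t-distribution with 6 df = 0.492726.
Step 6: alpha = 0.05. fail to reject H0.

rho = -0.2857, p = 0.492726, fail to reject H0 at alpha = 0.05.


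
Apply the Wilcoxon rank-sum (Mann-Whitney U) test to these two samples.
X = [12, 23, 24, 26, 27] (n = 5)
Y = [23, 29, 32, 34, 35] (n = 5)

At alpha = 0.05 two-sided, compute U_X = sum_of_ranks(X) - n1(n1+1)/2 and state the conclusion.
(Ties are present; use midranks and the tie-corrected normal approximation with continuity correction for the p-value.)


Step 1: Combine and sort all 10 observations; assign midranks.
sorted (value, group): (12,X), (23,X), (23,Y), (24,X), (26,X), (27,X), (29,Y), (32,Y), (34,Y), (35,Y)
ranks: 12->1, 23->2.5, 23->2.5, 24->4, 26->5, 27->6, 29->7, 32->8, 34->9, 35->10
Step 2: Rank sum for X: R1 = 1 + 2.5 + 4 + 5 + 6 = 18.5.
Step 3: U_X = R1 - n1(n1+1)/2 = 18.5 - 5*6/2 = 18.5 - 15 = 3.5.
       U_Y = n1*n2 - U_X = 25 - 3.5 = 21.5.
Step 4: Ties are present, so use the tie-corrected normal approximation (with continuity correction) for the p-value.
Step 5: p-value = 0.074913; compare to alpha = 0.05. fail to reject H0.

U_X = 3.5, p = 0.074913, fail to reject H0 at alpha = 0.05.


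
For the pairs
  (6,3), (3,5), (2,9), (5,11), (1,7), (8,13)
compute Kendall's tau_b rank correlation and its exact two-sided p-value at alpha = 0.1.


Step 1: Enumerate the 15 unordered pairs (i,j) with i<j and classify each by sign(x_j-x_i) * sign(y_j-y_i).
  (1,2):dx=-3,dy=+2->D; (1,3):dx=-4,dy=+6->D; (1,4):dx=-1,dy=+8->D; (1,5):dx=-5,dy=+4->D
  (1,6):dx=+2,dy=+10->C; (2,3):dx=-1,dy=+4->D; (2,4):dx=+2,dy=+6->C; (2,5):dx=-2,dy=+2->D
  (2,6):dx=+5,dy=+8->C; (3,4):dx=+3,dy=+2->C; (3,5):dx=-1,dy=-2->C; (3,6):dx=+6,dy=+4->C
  (4,5):dx=-4,dy=-4->C; (4,6):dx=+3,dy=+2->C; (5,6):dx=+7,dy=+6->C
Step 2: C = 9, D = 6, total pairs = 15.
Step 3: tau = (C - D)/(n(n-1)/2) = (9 - 6)/15 = 0.200000.
Step 4: Exact two-sided p-value (enumerate n! = 720 permutations of y under H0): p = 0.719444.
Step 5: alpha = 0.1. fail to reject H0.

tau_b = 0.2000 (C=9, D=6), p = 0.719444, fail to reject H0.


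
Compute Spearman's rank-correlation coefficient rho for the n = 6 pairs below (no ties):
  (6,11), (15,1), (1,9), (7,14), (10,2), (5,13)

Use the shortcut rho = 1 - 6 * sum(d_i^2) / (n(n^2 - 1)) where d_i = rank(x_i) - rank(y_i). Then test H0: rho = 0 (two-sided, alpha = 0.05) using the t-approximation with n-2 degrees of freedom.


Step 1: Rank x and y separately (midranks; no ties here).
rank(x): 6->3, 15->6, 1->1, 7->4, 10->5, 5->2
rank(y): 11->4, 1->1, 9->3, 14->6, 2->2, 13->5
Step 2: d_i = R_x(i) - R_y(i); compute d_i^2.
  (3-4)^2=1, (6-1)^2=25, (1-3)^2=4, (4-6)^2=4, (5-2)^2=9, (2-5)^2=9
sum(d^2) = 52.
Step 3: rho = 1 - 6*52 / (6*(6^2 - 1)) = 1 - 312/210 = -0.485714.
Step 4: Under H0, t = rho * sqrt((n-2)/(1-rho^2)) = -1.1113 ~ t(4).
Step 5: Two-sided p-value from the t-distribution with 4 df = 0.328723.
Step 6: alpha = 0.05. fail to reject H0.

rho = -0.4857, p = 0.328723, fail to reject H0 at alpha = 0.05.


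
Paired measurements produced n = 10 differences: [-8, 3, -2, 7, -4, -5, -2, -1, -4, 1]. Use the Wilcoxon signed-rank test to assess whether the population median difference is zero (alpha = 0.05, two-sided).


Step 1: Drop any zero differences (none here) and take |d_i|.
|d| = [8, 3, 2, 7, 4, 5, 2, 1, 4, 1]
Step 2: Midrank |d_i| (ties get averaged ranks).
ranks: |8|->10, |3|->5, |2|->3.5, |7|->9, |4|->6.5, |5|->8, |2|->3.5, |1|->1.5, |4|->6.5, |1|->1.5
Step 3: Attach original signs; sum ranks with positive sign and with negative sign.
W+ = 5 + 9 + 1.5 = 15.5
W- = 10 + 3.5 + 6.5 + 8 + 3.5 + 1.5 + 6.5 = 39.5
(Check: W+ + W- = 55 should equal n(n+1)/2 = 55.)
Step 4: Test statistic W = min(W+, W-) = 15.5.
Step 5: Ties in |d|, so use the tie-corrected normal approximation.
        E[W] = n(n+1)/4 = 10*11/4 = 27.5.
        Tie groups: |d|=1 (t=2), |d|=2 (t=2), |d|=4 (t=2); sum(t^3 - t) = 18.
        Var[W] = n(n+1)(2n+1)/24 - sum(t^3-t)/48 = 2310/24 - 18/48 = 95.875.
        z = (W - E[W]) / sqrt(Var[W]) = (15.5 - 27.5) / 9.7916 = -1.2255.
        Two-sided p = 2*Phi(z) = 0.220371.
Step 6: alpha = 0.05. fail to reject H0.

W+ = 15.5, W- = 39.5, W = min = 15.5, p = 0.220371, fail to reject H0.


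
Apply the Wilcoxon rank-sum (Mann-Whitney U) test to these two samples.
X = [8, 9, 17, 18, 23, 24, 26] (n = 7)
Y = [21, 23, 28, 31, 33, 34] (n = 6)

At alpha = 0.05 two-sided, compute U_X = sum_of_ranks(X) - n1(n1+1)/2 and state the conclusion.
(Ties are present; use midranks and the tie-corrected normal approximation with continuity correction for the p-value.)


Step 1: Combine and sort all 13 observations; assign midranks.
sorted (value, group): (8,X), (9,X), (17,X), (18,X), (21,Y), (23,X), (23,Y), (24,X), (26,X), (28,Y), (31,Y), (33,Y), (34,Y)
ranks: 8->1, 9->2, 17->3, 18->4, 21->5, 23->6.5, 23->6.5, 24->8, 26->9, 28->10, 31->11, 33->12, 34->13
Step 2: Rank sum for X: R1 = 1 + 2 + 3 + 4 + 6.5 + 8 + 9 = 33.5.
Step 3: U_X = R1 - n1(n1+1)/2 = 33.5 - 7*8/2 = 33.5 - 28 = 5.5.
       U_Y = n1*n2 - U_X = 42 - 5.5 = 36.5.
Step 4: Ties are present, so use the tie-corrected normal approximation (with continuity correction) for the p-value.
Step 5: p-value = 0.031888; compare to alpha = 0.05. reject H0.

U_X = 5.5, p = 0.031888, reject H0 at alpha = 0.05.


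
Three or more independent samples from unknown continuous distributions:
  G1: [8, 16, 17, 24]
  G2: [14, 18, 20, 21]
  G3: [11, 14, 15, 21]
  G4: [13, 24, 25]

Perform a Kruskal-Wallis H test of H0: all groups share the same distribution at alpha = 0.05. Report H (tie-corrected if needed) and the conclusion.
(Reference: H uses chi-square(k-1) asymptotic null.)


Step 1: Combine all N = 15 observations and assign midranks.
sorted (value, group, rank): (8,G1,1), (11,G3,2), (13,G4,3), (14,G2,4.5), (14,G3,4.5), (15,G3,6), (16,G1,7), (17,G1,8), (18,G2,9), (20,G2,10), (21,G2,11.5), (21,G3,11.5), (24,G1,13.5), (24,G4,13.5), (25,G4,15)
Step 2: Sum ranks within each group.
R_1 = 29.5 (n_1 = 4)
R_2 = 35 (n_2 = 4)
R_3 = 24 (n_3 = 4)
R_4 = 31.5 (n_4 = 3)
Step 3: H = 12/(N(N+1)) * sum(R_i^2/n_i) - 3(N+1)
     = 12/(15*16) * (29.5^2/4 + 35^2/4 + 24^2/4 + 31.5^2/3) - 3*16
     = 0.050000 * 998.562 - 48
     = 1.928125.
Step 4: Ties present; correction factor C = 1 - 18/(15^3 - 15) = 0.994643. Corrected H = 1.928125 / 0.994643 = 1.938510.
Step 5: Under H0, H ~ chi^2(3); p-value = 0.585267.
Step 6: alpha = 0.05. fail to reject H0.

H = 1.9385, df = 3, p = 0.585267, fail to reject H0.


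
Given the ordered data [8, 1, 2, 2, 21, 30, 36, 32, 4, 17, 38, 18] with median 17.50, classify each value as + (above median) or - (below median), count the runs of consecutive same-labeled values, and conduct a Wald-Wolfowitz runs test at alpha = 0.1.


Step 1: Compute median = 17.50; label A = above, B = below.
Labels in order: BBBBAAAABBAA  (n_A = 6, n_B = 6)
Step 2: Count runs R = 4.
Step 3: Under H0 (random ordering), E[R] = 2*n_A*n_B/(n_A+n_B) + 1 = 2*6*6/12 + 1 = 7.0000.
        Var[R] = 2*n_A*n_B*(2*n_A*n_B - n_A - n_B) / ((n_A+n_B)^2 * (n_A+n_B-1)) = 4320/1584 = 2.7273.
        SD[R] = 1.6514.
Step 4: Continuity-corrected z = (R + 0.5 - E[R]) / SD[R] = (4 + 0.5 - 7.0000) / 1.6514 = -1.5138.
Step 5: Two-sided p-value via normal approximation = 2*(1 - Phi(|z|)) = 0.130070.
Step 6: alpha = 0.1. fail to reject H0.

R = 4, z = -1.5138, p = 0.130070, fail to reject H0.


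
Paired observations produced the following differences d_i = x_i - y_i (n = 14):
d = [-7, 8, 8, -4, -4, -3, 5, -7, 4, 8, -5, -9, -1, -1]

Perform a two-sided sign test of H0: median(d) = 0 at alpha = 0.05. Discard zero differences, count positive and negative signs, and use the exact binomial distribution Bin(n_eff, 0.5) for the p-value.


Step 1: Discard zero differences. Original n = 14; n_eff = number of nonzero differences = 14.
Nonzero differences (with sign): -7, +8, +8, -4, -4, -3, +5, -7, +4, +8, -5, -9, -1, -1
Step 2: Count signs: positive = 5, negative = 9.
Step 3: Under H0: P(positive) = 0.5, so the number of positives S ~ Bin(14, 0.5).
Step 4: Two-sided exact p-value = sum of Bin(14,0.5) probabilities at or below the observed probability = 0.423950.
Step 5: alpha = 0.05. fail to reject H0.

n_eff = 14, pos = 5, neg = 9, p = 0.423950, fail to reject H0.


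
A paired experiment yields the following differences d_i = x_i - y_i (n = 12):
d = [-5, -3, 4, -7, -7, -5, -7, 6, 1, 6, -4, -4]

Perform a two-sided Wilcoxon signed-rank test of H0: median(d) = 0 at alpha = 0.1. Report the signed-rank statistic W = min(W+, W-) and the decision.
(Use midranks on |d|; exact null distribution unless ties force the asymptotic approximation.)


Step 1: Drop any zero differences (none here) and take |d_i|.
|d| = [5, 3, 4, 7, 7, 5, 7, 6, 1, 6, 4, 4]
Step 2: Midrank |d_i| (ties get averaged ranks).
ranks: |5|->6.5, |3|->2, |4|->4, |7|->11, |7|->11, |5|->6.5, |7|->11, |6|->8.5, |1|->1, |6|->8.5, |4|->4, |4|->4
Step 3: Attach original signs; sum ranks with positive sign and with negative sign.
W+ = 4 + 8.5 + 1 + 8.5 = 22
W- = 6.5 + 2 + 11 + 11 + 6.5 + 11 + 4 + 4 = 56
(Check: W+ + W- = 78 should equal n(n+1)/2 = 78.)
Step 4: Test statistic W = min(W+, W-) = 22.
Step 5: Ties in |d|, so use the tie-corrected normal approximation.
        E[W] = n(n+1)/4 = 12*13/4 = 39.
        Tie groups: |d|=4 (t=3), |d|=5 (t=2), |d|=6 (t=2), |d|=7 (t=3); sum(t^3 - t) = 60.
        Var[W] = n(n+1)(2n+1)/24 - sum(t^3-t)/48 = 3900/24 - 60/48 = 161.25.
        z = (W - E[W]) / sqrt(Var[W]) = (22 - 39) / 12.6984 = -1.3387.
        Two-sided p = 2*Phi(z) = 0.180652.
Step 6: alpha = 0.1. fail to reject H0.

W+ = 22, W- = 56, W = min = 22, p = 0.180652, fail to reject H0.


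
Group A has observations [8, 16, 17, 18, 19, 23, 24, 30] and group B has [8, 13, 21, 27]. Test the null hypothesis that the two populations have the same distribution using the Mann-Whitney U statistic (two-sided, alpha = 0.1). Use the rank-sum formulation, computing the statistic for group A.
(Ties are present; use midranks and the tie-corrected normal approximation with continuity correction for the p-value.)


Step 1: Combine and sort all 12 observations; assign midranks.
sorted (value, group): (8,X), (8,Y), (13,Y), (16,X), (17,X), (18,X), (19,X), (21,Y), (23,X), (24,X), (27,Y), (30,X)
ranks: 8->1.5, 8->1.5, 13->3, 16->4, 17->5, 18->6, 19->7, 21->8, 23->9, 24->10, 27->11, 30->12
Step 2: Rank sum for X: R1 = 1.5 + 4 + 5 + 6 + 7 + 9 + 10 + 12 = 54.5.
Step 3: U_X = R1 - n1(n1+1)/2 = 54.5 - 8*9/2 = 54.5 - 36 = 18.5.
       U_Y = n1*n2 - U_X = 32 - 18.5 = 13.5.
Step 4: Ties are present, so use the tie-corrected normal approximation (with continuity correction) for the p-value.
Step 5: p-value = 0.733647; compare to alpha = 0.1. fail to reject H0.

U_X = 18.5, p = 0.733647, fail to reject H0 at alpha = 0.1.


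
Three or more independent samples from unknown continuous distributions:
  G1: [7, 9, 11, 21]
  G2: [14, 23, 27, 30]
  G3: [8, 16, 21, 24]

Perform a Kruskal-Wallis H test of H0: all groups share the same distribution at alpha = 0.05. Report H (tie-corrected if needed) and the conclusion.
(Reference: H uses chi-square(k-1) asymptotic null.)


Step 1: Combine all N = 12 observations and assign midranks.
sorted (value, group, rank): (7,G1,1), (8,G3,2), (9,G1,3), (11,G1,4), (14,G2,5), (16,G3,6), (21,G1,7.5), (21,G3,7.5), (23,G2,9), (24,G3,10), (27,G2,11), (30,G2,12)
Step 2: Sum ranks within each group.
R_1 = 15.5 (n_1 = 4)
R_2 = 37 (n_2 = 4)
R_3 = 25.5 (n_3 = 4)
Step 3: H = 12/(N(N+1)) * sum(R_i^2/n_i) - 3(N+1)
     = 12/(12*13) * (15.5^2/4 + 37^2/4 + 25.5^2/4) - 3*13
     = 0.076923 * 564.875 - 39
     = 4.451923.
Step 4: Ties present; correction factor C = 1 - 6/(12^3 - 12) = 0.996503. Corrected H = 4.451923 / 0.996503 = 4.467544.
Step 5: Under H0, H ~ chi^2(2); p-value = 0.107124.
Step 6: alpha = 0.05. fail to reject H0.

H = 4.4675, df = 2, p = 0.107124, fail to reject H0.


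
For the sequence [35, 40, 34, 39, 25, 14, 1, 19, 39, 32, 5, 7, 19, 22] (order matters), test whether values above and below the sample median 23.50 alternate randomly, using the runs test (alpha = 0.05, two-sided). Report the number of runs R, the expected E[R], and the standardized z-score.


Step 1: Compute median = 23.50; label A = above, B = below.
Labels in order: AAAAABBBAABBBB  (n_A = 7, n_B = 7)
Step 2: Count runs R = 4.
Step 3: Under H0 (random ordering), E[R] = 2*n_A*n_B/(n_A+n_B) + 1 = 2*7*7/14 + 1 = 8.0000.
        Var[R] = 2*n_A*n_B*(2*n_A*n_B - n_A - n_B) / ((n_A+n_B)^2 * (n_A+n_B-1)) = 8232/2548 = 3.2308.
        SD[R] = 1.7974.
Step 4: Continuity-corrected z = (R + 0.5 - E[R]) / SD[R] = (4 + 0.5 - 8.0000) / 1.7974 = -1.9472.
Step 5: Two-sided p-value via normal approximation = 2*(1 - Phi(|z|)) = 0.051508.
Step 6: alpha = 0.05. fail to reject H0.

R = 4, z = -1.9472, p = 0.051508, fail to reject H0.
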